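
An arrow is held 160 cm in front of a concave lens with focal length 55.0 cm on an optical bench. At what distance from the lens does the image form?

For a concave lens, f = -55.0 cm.
Lens equation: 1/d_i = 1/f − 1/d_o = 1/(-55.00) − 1/(160) = -0.01818 − 0.006250 = -0.02443, so d_i = -40.9 cm.
The image is virtual, upright and reduced, on the same side as the object.

40.9 cm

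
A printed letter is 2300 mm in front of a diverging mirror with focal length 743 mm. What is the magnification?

m = +0.244

For a diverging mirror, f = -743 mm.
1/d_i = 1/f − 1/d_o = 1/(-743.0) − 1/(2300) = -0.001781, so d_i = -561.6 mm.
m = −d_i/d_o = −(-561.6)/(2300) = +0.244.
The image is virtual, upright and reduced, behind the mirror.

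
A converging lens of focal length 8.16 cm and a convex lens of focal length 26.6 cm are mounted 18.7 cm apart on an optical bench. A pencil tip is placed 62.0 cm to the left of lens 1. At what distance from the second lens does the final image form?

14.3 cm

Lens 1: 1/d_i1 = 1/f₁ − 1/d_o1 = 1/(8.16) − 1/(62.0) = 0.1064, so d_i1 = 9.397 cm.
The intermediate image is 9.397 cm to the right of lens 1, which is 18.7 − (9.397) = 9.303 cm to the left of lens 2, so d_o2 = +9.303 cm.
Lens 2: 1/d_i2 = 1/f₂ − 1/d_o2 = 1/(26.6) − 1/(9.303) = -0.06990, so d_i2 = -14.3 cm.
The final image is virtual, 14.3 cm to the left of lens 2 (overall magnification ≈ -0.23).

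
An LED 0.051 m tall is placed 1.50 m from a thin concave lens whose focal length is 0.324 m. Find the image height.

For a concave lens, f = -0.324 m.
1/d_i = 1/f − 1/d_o = 1/(-0.3240) − 1/(1.50) = -3.753, so d_i = -0.2664 m.
m = −d_i/d_o = +0.1776.
|h_i| = |m|·h_o = 0.1776 × 0.051 = 0.00906 m. The image is virtual, upright and reduced, on the same side as the object.

0.00906 m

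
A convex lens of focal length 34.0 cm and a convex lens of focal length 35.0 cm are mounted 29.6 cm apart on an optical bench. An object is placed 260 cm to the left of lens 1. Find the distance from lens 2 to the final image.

Lens 1: 1/d_i1 = 1/f₁ − 1/d_o1 = 1/(34.0) − 1/(260) = 0.02557, so d_i1 = 39.12 cm.
The intermediate image is 39.12 cm to the right of lens 1, which lies 9.520 cm to the right of lens 2 — a virtual object — so d_o2 = −9.520 cm.
Lens 2: 1/d_i2 = 1/f₂ − 1/d_o2 = 1/(35.0) − 1/(-9.520) = 0.1336, so d_i2 = 7.48 cm.
The final image is real, 7.48 cm to the right of lens 2 (overall magnification ≈ -0.12).

7.48 cm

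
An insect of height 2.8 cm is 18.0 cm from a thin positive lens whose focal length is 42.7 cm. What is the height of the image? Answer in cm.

1/d_i = 1/f − 1/d_o = 1/(42.70) − 1/(18.0) = -0.03214, so d_i = -31.12 cm.
m = −d_i/d_o = +1.729.
|h_i| = |m|·h_o = 1.729 × 2.8 = 4.84 cm. The image is virtual, upright and enlarged, on the same side as the object.

4.84 cm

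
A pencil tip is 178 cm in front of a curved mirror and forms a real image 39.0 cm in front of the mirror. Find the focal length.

f = 32.0 cm (concave)

Real image ⇒ d_i = +39.0 cm.
1/f = 1/d_o + 1/d_i = 1/(178) + 1/(39.0) = 0.03126, so f = 32.0 cm.
Since f is positive, the curved mirror is concave.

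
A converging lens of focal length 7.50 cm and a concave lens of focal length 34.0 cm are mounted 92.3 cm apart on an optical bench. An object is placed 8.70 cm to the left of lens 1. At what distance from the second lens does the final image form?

17.9 cm

Lens 1: 1/d_i1 = 1/f₁ − 1/d_o1 = 1/(7.50) − 1/(8.70) = 0.01839, so d_i1 = 54.38 cm.
The intermediate image is 54.38 cm to the right of lens 1, which is 92.3 − (54.38) = 37.92 cm to the left of lens 2, so d_o2 = +37.92 cm.
Lens 2 is diverging, so f₂ = −34.0 cm.
Lens 2: 1/d_i2 = 1/f₂ − 1/d_o2 = 1/(-34.0) − 1/(37.92) = -0.05578, so d_i2 = -17.9 cm.
The final image is virtual, 17.9 cm to the left of lens 2 (overall magnification ≈ -3.0).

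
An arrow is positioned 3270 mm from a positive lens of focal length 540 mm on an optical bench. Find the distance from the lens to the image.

Lens equation: 1/s_i = 1/f − 1/s_o = 1/(540.0) − 1/(3270) = 0.001852 − 0.0003058 = 0.001546, so s_i = 647 mm.
The image is real, inverted and reduced, on the far side of the lens.

647 mm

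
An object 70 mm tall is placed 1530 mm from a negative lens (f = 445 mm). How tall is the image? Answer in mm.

15.8 mm

For a negative lens, f = -445 mm.
1/d_i = 1/f − 1/d_o = 1/(-445.0) − 1/(1530) = -0.002901, so d_i = -344.7 mm.
m = −d_i/d_o = +0.2253.
|h_i| = |m|·h_o = 0.2253 × 70 = 15.8 mm. The image is virtual, upright and reduced, on the same side as the object.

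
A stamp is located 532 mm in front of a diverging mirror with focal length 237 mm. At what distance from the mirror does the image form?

164 mm

For a diverging mirror, f = -237 mm.
Mirror equation: 1/v = 1/f − 1/u = 1/(-237.0) − 1/(532) = -0.004219 − 0.001880 = -0.006099, so v = -164 mm.
The image is virtual, upright and reduced, behind the mirror.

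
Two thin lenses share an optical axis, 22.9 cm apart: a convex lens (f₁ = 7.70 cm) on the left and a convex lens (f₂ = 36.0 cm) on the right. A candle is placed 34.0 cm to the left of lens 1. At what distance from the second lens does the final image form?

20.2 cm

Lens 1: 1/d_i1 = 1/f₁ − 1/d_o1 = 1/(7.70) − 1/(34.0) = 0.1005, so d_i1 = 9.954 cm.
The intermediate image is 9.954 cm to the right of lens 1, which is 22.9 − (9.954) = 12.95 cm to the left of lens 2, so d_o2 = +12.95 cm.
Lens 2: 1/d_i2 = 1/f₂ − 1/d_o2 = 1/(36.0) − 1/(12.95) = -0.04944, so d_i2 = -20.2 cm.
The final image is virtual, 20.2 cm to the left of lens 2 (overall magnification ≈ -0.46).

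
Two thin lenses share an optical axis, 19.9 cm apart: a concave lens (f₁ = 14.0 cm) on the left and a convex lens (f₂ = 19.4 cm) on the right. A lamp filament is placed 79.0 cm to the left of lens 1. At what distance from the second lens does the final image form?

49.8 cm

Lens 1 is diverging, so f₁ = −14.0 cm.
Lens 1: 1/d_i1 = 1/f₁ − 1/d_o1 = 1/(-14.0) − 1/(79.0) = -0.08409, so d_i1 = -11.89 cm.
The intermediate image is 11.89 cm to the left of lens 1 (virtual), which is 19.9 − (-11.89) = 31.79 cm to the left of lens 2, so d_o2 = +31.79 cm.
Lens 2: 1/d_i2 = 1/f₂ − 1/d_o2 = 1/(19.4) − 1/(31.79) = 0.02009, so d_i2 = 49.8 cm.
The final image is real, 49.8 cm to the right of lens 2 (overall magnification ≈ -0.24).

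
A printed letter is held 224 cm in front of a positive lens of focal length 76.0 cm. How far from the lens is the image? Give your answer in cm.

115 cm

Thin-lens equation: 1/q = 1/f − 1/p = 1/(76.00) − 1/(224) = 0.01316 − 0.004464 = 0.008694, so q = 115 cm.
The image is real, inverted and reduced, on the far side of the lens.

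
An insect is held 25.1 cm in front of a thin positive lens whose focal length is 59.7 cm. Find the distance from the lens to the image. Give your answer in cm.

43.3 cm

Thin-lens equation: 1/q = 1/f − 1/p = 1/(59.70) − 1/(25.1) = 0.01675 − 0.03984 = -0.02309, so q = -43.3 cm.
The image is virtual, upright and enlarged, on the same side as the object.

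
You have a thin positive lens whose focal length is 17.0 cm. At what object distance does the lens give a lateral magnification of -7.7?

m = −d_i/d_o ⇒ d_i = −m·d_o.
1/f = 1/d_o + 1/d_i = 1/d_o − 1/(m·d_o) = (1 − 1/m)/d_o, so d_o = f(1 − 1/m) = (17.00)(1 − 1/(-7.7)) = 19.2 cm.

19.2 cm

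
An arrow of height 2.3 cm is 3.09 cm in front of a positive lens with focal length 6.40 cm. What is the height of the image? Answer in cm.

4.45 cm

1/d_i = 1/f − 1/d_o = 1/(6.400) − 1/(3.09) = -0.1674, so d_i = -5.975 cm.
m = −d_i/d_o = +1.934.
|h_i| = |m|·h_o = 1.934 × 2.3 = 4.45 cm. The image is virtual, upright and enlarged, on the same side as the object.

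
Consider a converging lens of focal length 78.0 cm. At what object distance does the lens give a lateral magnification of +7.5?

m = −d_i/d_o ⇒ d_i = −m·d_o.
1/f = 1/d_o + 1/d_i = 1/d_o − 1/(m·d_o) = (1 − 1/m)/d_o, so d_o = f(1 − 1/m) = (78.00)(1 − 1/(+7.5)) = 67.6 cm.

67.6 cm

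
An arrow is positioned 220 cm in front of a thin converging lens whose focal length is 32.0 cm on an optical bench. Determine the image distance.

37.4 cm

Lens equation: 1/d_i = 1/f − 1/d_o = 1/(32.00) − 1/(220) = 0.03125 − 0.004545 = 0.02670, so d_i = 37.4 cm.
The image is real, inverted and reduced, on the far side of the lens.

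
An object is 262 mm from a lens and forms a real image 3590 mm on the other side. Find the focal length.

f = 244 mm (converging)

Real image ⇒ d_i = +3590 mm.
1/f = 1/d_o + 1/d_i = 1/(262) + 1/(3590) = 0.004095, so f = 244 mm.
Since f is positive, the lens is converging.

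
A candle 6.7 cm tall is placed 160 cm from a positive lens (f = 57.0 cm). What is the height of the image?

3.71 cm

1/d_i = 1/f − 1/d_o = 1/(57.00) − 1/(160) = 0.01129, so d_i = 88.54 cm.
m = −d_i/d_o = -0.5534.
|h_i| = |m|·h_o = 0.5534 × 6.7 = 3.71 cm. The image is real, inverted and reduced, on the far side of the lens.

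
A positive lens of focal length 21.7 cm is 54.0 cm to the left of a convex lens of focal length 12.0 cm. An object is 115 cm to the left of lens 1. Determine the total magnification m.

m = +0.183

Lens 1: 1/d_i1 = 1/(21.7) − 1/(115) = 0.03739, so d_i1 = 26.75 cm; m₁ = −d_i1/d_o1 = -0.2326.
d_o2 = 54.0 − (26.75) = 27.25 cm.
Lens 2: 1/d_i2 = 1/(12.0) − 1/(27.25) = 0.04664, so d_i2 = 21.44 cm; m₂ = −d_i2/d_o2 = -0.7869.
m = m₁·m₂ = (-0.2326)(-0.7869) = +0.183.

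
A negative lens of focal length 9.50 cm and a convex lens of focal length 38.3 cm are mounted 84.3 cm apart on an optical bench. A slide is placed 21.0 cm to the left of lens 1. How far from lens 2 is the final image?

Lens 1 is diverging, so f₁ = −9.50 cm.
Lens 1: 1/d_i1 = 1/f₁ − 1/d_o1 = 1/(-9.50) − 1/(21.0) = -0.1529, so d_i1 = -6.541 cm.
The intermediate image is 6.541 cm to the left of lens 1 (virtual), which is 84.3 − (-6.541) = 90.84 cm to the left of lens 2, so d_o2 = +90.84 cm.
Lens 2: 1/d_i2 = 1/f₂ − 1/d_o2 = 1/(38.3) − 1/(90.84) = 0.01510, so d_i2 = 66.2 cm.
The final image is real, 66.2 cm to the right of lens 2 (overall magnification ≈ -0.23).

66.2 cm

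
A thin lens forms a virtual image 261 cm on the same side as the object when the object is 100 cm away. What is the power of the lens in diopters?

P = +0.617 D

Virtual image ⇒ d_i = −261 cm.
1/f = 1/d_o + 1/d_i = 1/(100) + 1/(-261) = 0.006169 cm⁻¹.
f = 162.1 cm = 1.621 m, so P = 1/f = +0.617 D.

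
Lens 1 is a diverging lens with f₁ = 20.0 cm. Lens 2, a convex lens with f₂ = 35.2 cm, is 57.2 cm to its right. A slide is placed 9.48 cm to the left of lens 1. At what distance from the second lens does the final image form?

Lens 1 is diverging, so f₁ = −20.0 cm.
Lens 1: 1/d_i1 = 1/f₁ − 1/d_o1 = 1/(-20.0) − 1/(9.48) = -0.1555, so d_i1 = -6.431 cm.
The intermediate image is 6.431 cm to the left of lens 1 (virtual), which is 57.2 − (-6.431) = 63.63 cm to the left of lens 2, so d_o2 = +63.63 cm.
Lens 2: 1/d_i2 = 1/f₂ − 1/d_o2 = 1/(35.2) − 1/(63.63) = 0.01269, so d_i2 = 78.8 cm.
The final image is real, 78.8 cm to the right of lens 2 (overall magnification ≈ -0.84).

78.8 cm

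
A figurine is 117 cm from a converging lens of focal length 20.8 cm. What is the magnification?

1/d_i = 1/f − 1/d_o = 1/(20.80) − 1/(117) = 0.03953, so d_i = 25.30 cm.
m = −d_i/d_o = −(25.30)/(117) = -0.216.
The image is real, inverted and reduced, on the far side of the lens.

m = -0.216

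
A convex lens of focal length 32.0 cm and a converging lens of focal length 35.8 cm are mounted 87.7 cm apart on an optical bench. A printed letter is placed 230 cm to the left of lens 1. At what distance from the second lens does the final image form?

123 cm

Lens 1: 1/d_i1 = 1/f₁ − 1/d_o1 = 1/(32.0) − 1/(230) = 0.02690, so d_i1 = 37.17 cm.
The intermediate image is 37.17 cm to the right of lens 1, which is 87.7 − (37.17) = 50.53 cm to the left of lens 2, so d_o2 = +50.53 cm.
Lens 2: 1/d_i2 = 1/f₂ − 1/d_o2 = 1/(35.8) − 1/(50.53) = 0.008143, so d_i2 = 123 cm.
The final image is real, 123 cm to the right of lens 2 (overall magnification ≈ 0.39).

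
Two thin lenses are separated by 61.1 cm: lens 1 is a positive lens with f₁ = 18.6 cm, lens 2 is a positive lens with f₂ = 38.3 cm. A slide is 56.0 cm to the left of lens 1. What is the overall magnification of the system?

Lens 1: 1/d_i1 = 1/(18.6) − 1/(56.0) = 0.03591, so d_i1 = 27.85 cm; m₁ = −d_i1/d_o1 = -0.4973.
d_o2 = 61.1 − (27.85) = 33.25 cm.
Lens 2: 1/d_i2 = 1/(38.3) − 1/(33.25) = -0.003966, so d_i2 = -252.2 cm; m₂ = −d_i2/d_o2 = +7.584.
m = m₁·m₂ = (-0.4973)(+7.584) = -3.77.

m = -3.77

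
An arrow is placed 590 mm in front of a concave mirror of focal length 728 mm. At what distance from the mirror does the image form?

Mirror equation: 1/q = 1/f − 1/p = 1/(728.0) − 1/(590) = 0.001374 − 0.001695 = -0.0003213, so q = -3110 mm.
The image is virtual, upright and enlarged, behind the mirror.

3110 mm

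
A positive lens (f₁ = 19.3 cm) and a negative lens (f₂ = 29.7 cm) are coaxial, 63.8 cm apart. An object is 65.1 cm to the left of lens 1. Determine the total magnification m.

Lens 1: 1/d_i1 = 1/(19.3) − 1/(65.1) = 0.03645, so d_i1 = 27.43 cm; m₁ = −d_i1/d_o1 = -0.4214.
d_o2 = 63.8 − (27.43) = 36.37 cm.
f₂ = −29.7 cm (diverging).
Lens 2: 1/d_i2 = 1/(-29.7) − 1/(36.37) = -0.06117, so d_i2 = -16.35 cm; m₂ = −d_i2/d_o2 = +0.4495.
m = m₁·m₂ = (-0.4214)(+0.4495) = -0.189.

m = -0.189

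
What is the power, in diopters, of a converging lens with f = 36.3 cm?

P = +2.75 D

f = 36.3 cm = 0.363 m.
P = 1/f = 1/(0.363 m) = +2.75 D.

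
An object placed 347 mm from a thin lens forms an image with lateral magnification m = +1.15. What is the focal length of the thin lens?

m = −d_i/d_o ⇒ d_i = −m·d_o = −(+1.15)·(347) = -399.1 mm.
1/f = 1/d_o + 1/d_i = 1/(347) + 1/(-399.1) = 0.0003762, so f = 2660 mm.
Since f is positive, the thin lens is converging.

f = 2660 mm (converging)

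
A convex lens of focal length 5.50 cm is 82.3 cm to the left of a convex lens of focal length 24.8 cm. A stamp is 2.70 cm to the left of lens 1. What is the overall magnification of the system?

m = -0.776

Lens 1: 1/d_i1 = 1/(5.50) − 1/(2.70) = -0.1886, so d_i1 = -5.304 cm; m₁ = −d_i1/d_o1 = +1.964.
d_o2 = 82.3 − (-5.304) = 87.60 cm.
Lens 2: 1/d_i2 = 1/(24.8) − 1/(87.60) = 0.02891, so d_i2 = 34.59 cm; m₂ = −d_i2/d_o2 = -0.3949.
m = m₁·m₂ = (+1.964)(-0.3949) = -0.776.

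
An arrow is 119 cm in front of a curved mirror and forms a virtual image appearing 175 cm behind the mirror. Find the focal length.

Virtual image ⇒ d_i = −175 cm.
1/f = 1/d_o + 1/d_i = 1/(119) + 1/(-175) = 0.002689, so f = 372 cm.
Since f is positive, the curved mirror is concave.

f = 372 cm (concave)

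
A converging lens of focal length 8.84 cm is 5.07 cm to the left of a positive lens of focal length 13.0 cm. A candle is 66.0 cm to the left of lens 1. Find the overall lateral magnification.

m = -0.111

Lens 1: 1/d_i1 = 1/(8.84) − 1/(66.0) = 0.09797, so d_i1 = 10.21 cm; m₁ = −d_i1/d_o1 = -0.1547.
d_o2 = 5.07 − (10.21) = -5.140 cm (virtual object).
Lens 2: 1/d_i2 = 1/(13.0) − 1/(-5.140) = 0.2715, so d_i2 = 3.684 cm; m₂ = −d_i2/d_o2 = +0.7166.
m = m₁·m₂ = (-0.1547)(+0.7166) = -0.111.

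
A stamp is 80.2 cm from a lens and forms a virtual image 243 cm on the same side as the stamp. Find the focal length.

f = 120 cm (converging)

Virtual image ⇒ d_i = −243 cm.
1/f = 1/d_o + 1/d_i = 1/(80.2) + 1/(-243) = 0.008354, so f = 120 cm.
Since f is positive, the lens is converging.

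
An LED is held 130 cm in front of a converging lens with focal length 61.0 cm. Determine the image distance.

Lens equation: 1/d_i = 1/f − 1/d_o = 1/(61.00) − 1/(130) = 0.01639 − 0.007692 = 0.008701, so d_i = 115 cm.
The image is real, inverted and reduced, on the far side of the lens.

115 cm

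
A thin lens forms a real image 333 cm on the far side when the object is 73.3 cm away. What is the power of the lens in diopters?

P = +1.66 D

d_i = +333 cm.
1/f = 1/d_o + 1/d_i = 1/(73.3) + 1/(333) = 0.01665 cm⁻¹.
f = 60.08 cm = 0.6008 m, so P = 1/f = +1.66 D.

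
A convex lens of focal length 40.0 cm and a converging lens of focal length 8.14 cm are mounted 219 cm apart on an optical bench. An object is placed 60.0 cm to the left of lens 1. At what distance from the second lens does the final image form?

8.87 cm

Lens 1: 1/d_i1 = 1/f₁ − 1/d_o1 = 1/(40.0) − 1/(60.0) = 0.008333, so d_i1 = 120.0 cm.
The intermediate image is 120.0 cm to the right of lens 1, which is 219 − (120.0) = 99.00 cm to the left of lens 2, so d_o2 = +99.00 cm.
Lens 2: 1/d_i2 = 1/f₂ − 1/d_o2 = 1/(8.14) − 1/(99.00) = 0.1127, so d_i2 = 8.87 cm.
The final image is real, 8.87 cm to the right of lens 2 (overall magnification ≈ 0.18).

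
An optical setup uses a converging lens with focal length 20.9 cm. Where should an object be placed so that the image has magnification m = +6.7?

m = −d_i/d_o ⇒ d_i = −m·d_o.
1/f = 1/d_o + 1/d_i = 1/d_o − 1/(m·d_o) = (1 − 1/m)/d_o, so d_o = f(1 − 1/m) = (20.90)(1 − 1/(+6.7)) = 17.8 cm.

17.8 cm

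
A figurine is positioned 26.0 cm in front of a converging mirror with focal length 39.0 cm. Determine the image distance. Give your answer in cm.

Mirror equation: 1/q = 1/f − 1/p = 1/(39.00) − 1/(26.0) = 0.02564 − 0.03846 = -0.01282, so q = -78.0 cm.
The image is virtual, upright and enlarged, behind the mirror.

78.0 cm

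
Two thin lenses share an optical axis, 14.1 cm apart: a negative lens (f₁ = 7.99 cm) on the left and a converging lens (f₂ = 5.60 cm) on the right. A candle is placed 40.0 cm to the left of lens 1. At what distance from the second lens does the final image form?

7.67 cm

Lens 1 is diverging, so f₁ = −7.99 cm.
Lens 1: 1/d_i1 = 1/f₁ − 1/d_o1 = 1/(-7.99) − 1/(40.0) = -0.1502, so d_i1 = -6.660 cm.
The intermediate image is 6.660 cm to the left of lens 1 (virtual), which is 14.1 − (-6.660) = 20.76 cm to the left of lens 2, so d_o2 = +20.76 cm.
Lens 2: 1/d_i2 = 1/f₂ − 1/d_o2 = 1/(5.60) − 1/(20.76) = 0.1304, so d_i2 = 7.67 cm.
The final image is real, 7.67 cm to the right of lens 2 (overall magnification ≈ -0.062).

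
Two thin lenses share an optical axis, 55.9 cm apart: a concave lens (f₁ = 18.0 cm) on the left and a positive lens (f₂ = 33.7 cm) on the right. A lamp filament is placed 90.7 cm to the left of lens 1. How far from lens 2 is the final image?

64.2 cm

Lens 1 is diverging, so f₁ = −18.0 cm.
Lens 1: 1/d_i1 = 1/f₁ − 1/d_o1 = 1/(-18.0) − 1/(90.7) = -0.06658, so d_i1 = -15.02 cm.
The intermediate image is 15.02 cm to the left of lens 1 (virtual), which is 55.9 − (-15.02) = 70.92 cm to the left of lens 2, so d_o2 = +70.92 cm.
Lens 2: 1/d_i2 = 1/f₂ − 1/d_o2 = 1/(33.7) − 1/(70.92) = 0.01557, so d_i2 = 64.2 cm.
The final image is real, 64.2 cm to the right of lens 2 (overall magnification ≈ -0.15).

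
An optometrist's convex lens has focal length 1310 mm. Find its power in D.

f = 131 cm = 1.31 m.
P = 1/f = 1/(1.31 m) = +0.763 D.

P = +0.763 D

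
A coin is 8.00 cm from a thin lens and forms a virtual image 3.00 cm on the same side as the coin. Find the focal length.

f = -4.80 cm (diverging)

Virtual image ⇒ d_i = −3.00 cm.
1/f = 1/d_o + 1/d_i = 1/(8.00) + 1/(-3.00) = -0.2083, so f = -4.80 cm.
Since f is negative, the thin lens is diverging.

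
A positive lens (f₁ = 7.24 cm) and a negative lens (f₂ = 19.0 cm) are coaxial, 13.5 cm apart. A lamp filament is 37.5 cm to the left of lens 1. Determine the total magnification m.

m = -0.193

Lens 1: 1/d_i1 = 1/(7.24) − 1/(37.5) = 0.1115, so d_i1 = 8.972 cm; m₁ = −d_i1/d_o1 = -0.2393.
d_o2 = 13.5 − (8.972) = 4.528 cm.
f₂ = −19.0 cm (diverging).
Lens 2: 1/d_i2 = 1/(-19.0) − 1/(4.528) = -0.2735, so d_i2 = -3.657 cm; m₂ = −d_i2/d_o2 = +0.8075.
m = m₁·m₂ = (-0.2393)(+0.8075) = -0.193.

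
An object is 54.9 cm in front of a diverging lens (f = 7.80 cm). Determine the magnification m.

For a diverging lens, f = -7.80 cm.
1/d_i = 1/f − 1/d_o = 1/(-7.800) − 1/(54.9) = -0.1464, so d_i = -6.830 cm.
m = −d_i/d_o = −(-6.830)/(54.9) = +0.124.
The image is virtual, upright and reduced, on the same side as the object.

m = +0.124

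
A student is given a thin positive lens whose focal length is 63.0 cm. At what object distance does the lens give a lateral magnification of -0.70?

153 cm

m = −d_i/d_o ⇒ d_i = −m·d_o.
1/f = 1/d_o + 1/d_i = 1/d_o − 1/(m·d_o) = (1 − 1/m)/d_o, so d_o = f(1 − 1/m) = (63.00)(1 − 1/(-0.70)) = 153 cm.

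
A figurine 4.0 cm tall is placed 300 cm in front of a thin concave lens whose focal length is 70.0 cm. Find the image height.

0.757 cm

For a concave lens, f = -70.0 cm.
1/d_i = 1/f − 1/d_o = 1/(-70.00) − 1/(300) = -0.01762, so d_i = -56.76 cm.
m = −d_i/d_o = +0.1892.
|h_i| = |m|·h_o = 0.1892 × 4.0 = 0.757 cm. The image is virtual, upright and reduced, on the same side as the object.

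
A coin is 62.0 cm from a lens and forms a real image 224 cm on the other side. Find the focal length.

Real image ⇒ d_i = +224 cm.
1/f = 1/d_o + 1/d_i = 1/(62.0) + 1/(224) = 0.02059, so f = 48.6 cm.
Since f is positive, the lens is converging.

f = 48.6 cm (converging)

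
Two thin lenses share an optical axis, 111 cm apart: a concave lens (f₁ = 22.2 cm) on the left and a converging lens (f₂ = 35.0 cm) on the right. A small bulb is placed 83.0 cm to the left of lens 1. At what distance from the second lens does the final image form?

Lens 1 is diverging, so f₁ = −22.2 cm.
Lens 1: 1/d_i1 = 1/f₁ − 1/d_o1 = 1/(-22.2) − 1/(83.0) = -0.05709, so d_i1 = -17.52 cm.
The intermediate image is 17.52 cm to the left of lens 1 (virtual), which is 111 − (-17.52) = 128.5 cm to the left of lens 2, so d_o2 = +128.5 cm.
Lens 2: 1/d_i2 = 1/f₂ − 1/d_o2 = 1/(35.0) − 1/(128.5) = 0.02079, so d_i2 = 48.1 cm.
The final image is real, 48.1 cm to the right of lens 2 (overall magnification ≈ -0.079).

48.1 cm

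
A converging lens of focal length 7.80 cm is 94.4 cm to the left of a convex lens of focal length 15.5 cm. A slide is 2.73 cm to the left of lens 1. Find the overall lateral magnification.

m = -0.287

Lens 1: 1/d_i1 = 1/(7.80) − 1/(2.73) = -0.2381, so d_i1 = -4.200 cm; m₁ = −d_i1/d_o1 = +1.538.
d_o2 = 94.4 − (-4.200) = 98.60 cm.
Lens 2: 1/d_i2 = 1/(15.5) − 1/(98.60) = 0.05437, so d_i2 = 18.39 cm; m₂ = −d_i2/d_o2 = -0.1865.
m = m₁·m₂ = (+1.538)(-0.1865) = -0.287.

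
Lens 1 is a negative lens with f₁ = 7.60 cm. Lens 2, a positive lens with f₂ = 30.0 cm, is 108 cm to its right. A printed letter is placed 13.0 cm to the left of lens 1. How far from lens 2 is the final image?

40.9 cm

Lens 1 is diverging, so f₁ = −7.60 cm.
Lens 1: 1/d_i1 = 1/f₁ − 1/d_o1 = 1/(-7.60) − 1/(13.0) = -0.2085, so d_i1 = -4.796 cm.
The intermediate image is 4.796 cm to the left of lens 1 (virtual), which is 108 − (-4.796) = 112.8 cm to the left of lens 2, so d_o2 = +112.8 cm.
Lens 2: 1/d_i2 = 1/f₂ − 1/d_o2 = 1/(30.0) − 1/(112.8) = 0.02447, so d_i2 = 40.9 cm.
The final image is real, 40.9 cm to the right of lens 2 (overall magnification ≈ -0.13).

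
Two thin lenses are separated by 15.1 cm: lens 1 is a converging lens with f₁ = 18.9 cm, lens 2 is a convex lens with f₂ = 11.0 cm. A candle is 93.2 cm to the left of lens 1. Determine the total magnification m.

m = -0.143

Lens 1: 1/d_i1 = 1/(18.9) − 1/(93.2) = 0.04218, so d_i1 = 23.71 cm; m₁ = −d_i1/d_o1 = -0.2544.
d_o2 = 15.1 − (23.71) = -8.610 cm (virtual object).
Lens 2: 1/d_i2 = 1/(11.0) − 1/(-8.610) = 0.2071, so d_i2 = 4.830 cm; m₂ = −d_i2/d_o2 = +0.5609.
m = m₁·m₂ = (-0.2544)(+0.5609) = -0.143.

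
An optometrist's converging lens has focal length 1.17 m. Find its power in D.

P = 1/f = 1/(1.17 m) = +0.855 D.

P = +0.855 D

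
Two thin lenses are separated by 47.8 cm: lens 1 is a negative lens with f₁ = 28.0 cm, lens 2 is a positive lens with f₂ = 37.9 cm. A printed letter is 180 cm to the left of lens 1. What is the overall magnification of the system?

f₁ = −28.0 cm (diverging).
Lens 1: 1/d_i1 = 1/(-28.0) − 1/(180) = -0.04127, so d_i1 = -24.23 cm; m₁ = −d_i1/d_o1 = +0.1346.
d_o2 = 47.8 − (-24.23) = 72.03 cm.
Lens 2: 1/d_i2 = 1/(37.9) − 1/(72.03) = 0.01250, so d_i2 = 79.99 cm; m₂ = −d_i2/d_o2 = -1.110.
m = m₁·m₂ = (+0.1346)(-1.110) = -0.149.

m = -0.149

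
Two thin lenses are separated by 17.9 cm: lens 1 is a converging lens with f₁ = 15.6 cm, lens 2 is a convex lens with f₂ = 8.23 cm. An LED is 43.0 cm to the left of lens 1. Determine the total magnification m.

Lens 1: 1/d_i1 = 1/(15.6) − 1/(43.0) = 0.04085, so d_i1 = 24.48 cm; m₁ = −d_i1/d_o1 = -0.5693.
d_o2 = 17.9 − (24.48) = -6.580 cm (virtual object).
Lens 2: 1/d_i2 = 1/(8.23) − 1/(-6.580) = 0.2735, so d_i2 = 3.657 cm; m₂ = −d_i2/d_o2 = +0.5557.
m = m₁·m₂ = (-0.5693)(+0.5557) = -0.316.

m = -0.316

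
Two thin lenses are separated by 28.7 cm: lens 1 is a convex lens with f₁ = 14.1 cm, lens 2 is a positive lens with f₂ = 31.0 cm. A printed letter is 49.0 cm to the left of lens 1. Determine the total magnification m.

m = -0.567

Lens 1: 1/d_i1 = 1/(14.1) − 1/(49.0) = 0.05051, so d_i1 = 19.80 cm; m₁ = −d_i1/d_o1 = -0.4041.
d_o2 = 28.7 − (19.80) = 8.900 cm.
Lens 2: 1/d_i2 = 1/(31.0) − 1/(8.900) = -0.08010, so d_i2 = -12.48 cm; m₂ = −d_i2/d_o2 = +1.403.
m = m₁·m₂ = (-0.4041)(+1.403) = -0.567.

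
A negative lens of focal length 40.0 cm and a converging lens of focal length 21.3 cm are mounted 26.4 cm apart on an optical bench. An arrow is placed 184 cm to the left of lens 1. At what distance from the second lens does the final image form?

33.3 cm

Lens 1 is diverging, so f₁ = −40.0 cm.
Lens 1: 1/d_i1 = 1/f₁ − 1/d_o1 = 1/(-40.0) − 1/(184) = -0.03043, so d_i1 = -32.86 cm.
The intermediate image is 32.86 cm to the left of lens 1 (virtual), which is 26.4 − (-32.86) = 59.26 cm to the left of lens 2, so d_o2 = +59.26 cm.
Lens 2: 1/d_i2 = 1/f₂ − 1/d_o2 = 1/(21.3) − 1/(59.26) = 0.03007, so d_i2 = 33.3 cm.
The final image is real, 33.3 cm to the right of lens 2 (overall magnification ≈ -0.10).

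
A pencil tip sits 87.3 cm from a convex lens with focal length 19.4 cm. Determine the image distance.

24.9 cm

Lens equation: 1/v = 1/f − 1/u = 1/(19.40) − 1/(87.3) = 0.05155 − 0.01145 = 0.04009, so v = 24.9 cm.
The image is real, inverted and reduced, on the far side of the lens.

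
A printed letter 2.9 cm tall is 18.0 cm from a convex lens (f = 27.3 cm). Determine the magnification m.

1/d_i = 1/f − 1/d_o = 1/(27.30) − 1/(18.0) = -0.01893, so d_i = -52.84 cm.
m = −d_i/d_o = −(-52.84)/(18.0) = +2.94.
The image is virtual, upright and enlarged, on the same side as the object.

m = +2.94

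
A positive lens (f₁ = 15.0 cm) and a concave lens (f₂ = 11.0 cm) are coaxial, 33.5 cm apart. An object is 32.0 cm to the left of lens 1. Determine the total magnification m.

Lens 1: 1/d_i1 = 1/(15.0) − 1/(32.0) = 0.03542, so d_i1 = 28.24 cm; m₁ = −d_i1/d_o1 = -0.8825.
d_o2 = 33.5 − (28.24) = 5.260 cm.
f₂ = −11.0 cm (diverging).
Lens 2: 1/d_i2 = 1/(-11.0) − 1/(5.260) = -0.2810, so d_i2 = -3.558 cm; m₂ = −d_i2/d_o2 = +0.6765.
m = m₁·m₂ = (-0.8825)(+0.6765) = -0.597.

m = -0.597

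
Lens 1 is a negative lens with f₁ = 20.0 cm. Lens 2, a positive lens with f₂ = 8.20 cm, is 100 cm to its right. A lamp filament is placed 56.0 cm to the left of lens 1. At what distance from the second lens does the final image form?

Lens 1 is diverging, so f₁ = −20.0 cm.
Lens 1: 1/d_i1 = 1/f₁ − 1/d_o1 = 1/(-20.0) − 1/(56.0) = -0.06786, so d_i1 = -14.74 cm.
The intermediate image is 14.74 cm to the left of lens 1 (virtual), which is 100 − (-14.74) = 114.7 cm to the left of lens 2, so d_o2 = +114.7 cm.
Lens 2: 1/d_i2 = 1/f₂ − 1/d_o2 = 1/(8.20) − 1/(114.7) = 0.1132, so d_i2 = 8.83 cm.
The final image is real, 8.83 cm to the right of lens 2 (overall magnification ≈ -0.020).

8.83 cm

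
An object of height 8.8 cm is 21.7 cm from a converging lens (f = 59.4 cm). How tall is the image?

1/d_i = 1/f − 1/d_o = 1/(59.40) − 1/(21.7) = -0.02925, so d_i = -34.19 cm.
m = −d_i/d_o = +1.576.
|h_i| = |m|·h_o = 1.576 × 8.8 = 13.9 cm. The image is virtual, upright and enlarged, on the same side as the object.

13.9 cm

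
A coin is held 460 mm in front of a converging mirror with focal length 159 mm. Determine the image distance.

Mirror equation: 1/q = 1/f − 1/p = 1/(159.0) − 1/(460) = 0.006289 − 0.002174 = 0.004115, so q = 243 mm.
The image is real, inverted and reduced, in front of the mirror.

243 mm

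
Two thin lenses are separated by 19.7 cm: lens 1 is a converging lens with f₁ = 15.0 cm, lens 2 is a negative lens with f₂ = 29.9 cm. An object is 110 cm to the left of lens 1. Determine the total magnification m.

m = -0.146

Lens 1: 1/d_i1 = 1/(15.0) − 1/(110) = 0.05758, so d_i1 = 17.37 cm; m₁ = −d_i1/d_o1 = -0.1579.
d_o2 = 19.7 − (17.37) = 2.330 cm.
f₂ = −29.9 cm (diverging).
Lens 2: 1/d_i2 = 1/(-29.9) − 1/(2.330) = -0.4626, so d_i2 = -2.162 cm; m₂ = −d_i2/d_o2 = +0.9277.
m = m₁·m₂ = (-0.1579)(+0.9277) = -0.146.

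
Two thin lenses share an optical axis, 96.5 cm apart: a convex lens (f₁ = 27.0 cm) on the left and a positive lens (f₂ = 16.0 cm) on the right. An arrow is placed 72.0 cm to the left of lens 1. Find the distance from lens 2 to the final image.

22.9 cm

Lens 1: 1/d_i1 = 1/f₁ − 1/d_o1 = 1/(27.0) − 1/(72.0) = 0.02315, so d_i1 = 43.20 cm.
The intermediate image is 43.20 cm to the right of lens 1, which is 96.5 − (43.20) = 53.30 cm to the left of lens 2, so d_o2 = +53.30 cm.
Lens 2: 1/d_i2 = 1/f₂ − 1/d_o2 = 1/(16.0) − 1/(53.30) = 0.04374, so d_i2 = 22.9 cm.
The final image is real, 22.9 cm to the right of lens 2 (overall magnification ≈ 0.26).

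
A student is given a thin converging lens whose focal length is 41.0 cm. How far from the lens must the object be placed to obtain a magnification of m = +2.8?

m = −d_i/d_o ⇒ d_i = −m·d_o.
1/f = 1/d_o + 1/d_i = 1/d_o − 1/(m·d_o) = (1 − 1/m)/d_o, so d_o = f(1 − 1/m) = (41.00)(1 − 1/(+2.8)) = 26.4 cm.

26.4 cm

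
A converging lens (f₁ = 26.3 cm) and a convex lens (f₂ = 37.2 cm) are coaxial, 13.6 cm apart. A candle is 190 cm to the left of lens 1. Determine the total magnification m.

m = -0.110

Lens 1: 1/d_i1 = 1/(26.3) − 1/(190) = 0.03276, so d_i1 = 30.53 cm; m₁ = −d_i1/d_o1 = -0.1607.
d_o2 = 13.6 − (30.53) = -16.93 cm (virtual object).
Lens 2: 1/d_i2 = 1/(37.2) − 1/(-16.93) = 0.08595, so d_i2 = 11.63 cm; m₂ = −d_i2/d_o2 = +0.6872.
m = m₁·m₂ = (-0.1607)(+0.6872) = -0.110.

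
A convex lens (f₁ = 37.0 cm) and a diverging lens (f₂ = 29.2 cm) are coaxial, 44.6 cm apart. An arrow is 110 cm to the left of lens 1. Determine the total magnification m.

Lens 1: 1/d_i1 = 1/(37.0) − 1/(110) = 0.01794, so d_i1 = 55.75 cm; m₁ = −d_i1/d_o1 = -0.5068.
d_o2 = 44.6 − (55.75) = -11.15 cm (virtual object).
f₂ = −29.2 cm (diverging).
Lens 2: 1/d_i2 = 1/(-29.2) − 1/(-11.15) = 0.05544, so d_i2 = 18.04 cm; m₂ = −d_i2/d_o2 = +1.618.
m = m₁·m₂ = (-0.5068)(+1.618) = -0.820.

m = -0.820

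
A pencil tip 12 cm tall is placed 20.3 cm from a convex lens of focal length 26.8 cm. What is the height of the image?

49.5 cm

1/d_i = 1/f − 1/d_o = 1/(26.80) − 1/(20.3) = -0.01195, so d_i = -83.70 cm.
m = −d_i/d_o = +4.123.
|h_i| = |m|·h_o = 4.123 × 12 = 49.5 cm. The image is virtual, upright and enlarged, on the same side as the object.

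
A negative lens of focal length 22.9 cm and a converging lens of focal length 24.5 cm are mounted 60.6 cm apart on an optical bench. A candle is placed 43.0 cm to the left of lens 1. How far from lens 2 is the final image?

36.3 cm

Lens 1 is diverging, so f₁ = −22.9 cm.
Lens 1: 1/d_i1 = 1/f₁ − 1/d_o1 = 1/(-22.9) − 1/(43.0) = -0.06692, so d_i1 = -14.94 cm.
The intermediate image is 14.94 cm to the left of lens 1 (virtual), which is 60.6 − (-14.94) = 75.54 cm to the left of lens 2, so d_o2 = +75.54 cm.
Lens 2: 1/d_i2 = 1/f₂ − 1/d_o2 = 1/(24.5) − 1/(75.54) = 0.02758, so d_i2 = 36.3 cm.
The final image is real, 36.3 cm to the right of lens 2 (overall magnification ≈ -0.17).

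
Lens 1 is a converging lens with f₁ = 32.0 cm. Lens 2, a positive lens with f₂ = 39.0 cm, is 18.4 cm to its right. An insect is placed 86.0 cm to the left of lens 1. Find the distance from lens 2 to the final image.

Lens 1: 1/d_i1 = 1/f₁ − 1/d_o1 = 1/(32.0) − 1/(86.0) = 0.01962, so d_i1 = 50.96 cm.
The intermediate image is 50.96 cm to the right of lens 1, which lies 32.56 cm to the right of lens 2 — a virtual object — so d_o2 = −32.56 cm.
Lens 2: 1/d_i2 = 1/f₂ − 1/d_o2 = 1/(39.0) − 1/(-32.56) = 0.05635, so d_i2 = 17.7 cm.
The final image is real, 17.7 cm to the right of lens 2 (overall magnification ≈ -0.32).

17.7 cm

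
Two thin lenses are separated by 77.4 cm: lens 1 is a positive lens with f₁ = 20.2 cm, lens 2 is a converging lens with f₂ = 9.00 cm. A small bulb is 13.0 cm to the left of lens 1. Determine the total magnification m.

m = -0.241

Lens 1: 1/d_i1 = 1/(20.2) − 1/(13.0) = -0.02742, so d_i1 = -36.47 cm; m₁ = −d_i1/d_o1 = +2.805.
d_o2 = 77.4 − (-36.47) = 113.9 cm.
Lens 2: 1/d_i2 = 1/(9.00) − 1/(113.9) = 0.1023, so d_i2 = 9.772 cm; m₂ = −d_i2/d_o2 = -0.08580.
m = m₁·m₂ = (+2.805)(-0.08580) = -0.241.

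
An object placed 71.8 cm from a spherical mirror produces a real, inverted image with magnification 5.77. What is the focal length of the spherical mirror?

f = 61.2 cm (concave)

m = −d_i/d_o ⇒ d_i = −m·d_o = −(-5.77)·(71.8) = 414.3 cm.
1/f = 1/d_o + 1/d_i = 1/(71.8) + 1/(414.3) = 0.01634, so f = 61.2 cm.
Since f is positive, the spherical mirror is concave.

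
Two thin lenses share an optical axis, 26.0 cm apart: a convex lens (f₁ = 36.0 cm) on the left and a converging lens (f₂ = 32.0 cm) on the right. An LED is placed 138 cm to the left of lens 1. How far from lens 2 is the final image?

13.3 cm

Lens 1: 1/d_i1 = 1/f₁ − 1/d_o1 = 1/(36.0) − 1/(138) = 0.02053, so d_i1 = 48.71 cm.
The intermediate image is 48.71 cm to the right of lens 1, which lies 22.71 cm to the right of lens 2 — a virtual object — so d_o2 = −22.71 cm.
Lens 2: 1/d_i2 = 1/f₂ − 1/d_o2 = 1/(32.0) − 1/(-22.71) = 0.07528, so d_i2 = 13.3 cm.
The final image is real, 13.3 cm to the right of lens 2 (overall magnification ≈ -0.21).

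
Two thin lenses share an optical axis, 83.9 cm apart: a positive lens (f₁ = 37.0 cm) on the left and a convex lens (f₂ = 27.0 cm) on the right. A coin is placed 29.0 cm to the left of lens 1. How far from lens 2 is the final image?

Lens 1: 1/d_i1 = 1/f₁ − 1/d_o1 = 1/(37.0) − 1/(29.0) = -0.007456, so d_i1 = -134.1 cm.
The intermediate image is 134.1 cm to the left of lens 1 (virtual), which is 83.9 − (-134.1) = 218.0 cm to the left of lens 2, so d_o2 = +218.0 cm.
Lens 2: 1/d_i2 = 1/f₂ − 1/d_o2 = 1/(27.0) − 1/(218.0) = 0.03245, so d_i2 = 30.8 cm.
The final image is real, 30.8 cm to the right of lens 2 (overall magnification ≈ -0.65).

30.8 cm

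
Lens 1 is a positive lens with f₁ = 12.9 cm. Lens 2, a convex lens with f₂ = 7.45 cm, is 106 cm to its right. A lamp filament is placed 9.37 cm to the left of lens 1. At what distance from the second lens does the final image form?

Lens 1: 1/d_i1 = 1/f₁ − 1/d_o1 = 1/(12.9) − 1/(9.37) = -0.02920, so d_i1 = -34.24 cm.
The intermediate image is 34.24 cm to the left of lens 1 (virtual), which is 106 − (-34.24) = 140.2 cm to the left of lens 2, so d_o2 = +140.2 cm.
Lens 2: 1/d_i2 = 1/f₂ − 1/d_o2 = 1/(7.45) − 1/(140.2) = 0.1271, so d_i2 = 7.87 cm.
The final image is real, 7.87 cm to the right of lens 2 (overall magnification ≈ -0.21).

7.87 cm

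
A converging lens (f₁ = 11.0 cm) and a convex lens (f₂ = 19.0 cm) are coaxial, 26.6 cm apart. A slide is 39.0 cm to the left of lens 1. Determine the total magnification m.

Lens 1: 1/d_i1 = 1/(11.0) − 1/(39.0) = 0.06527, so d_i1 = 15.32 cm; m₁ = −d_i1/d_o1 = -0.3928.
d_o2 = 26.6 − (15.32) = 11.28 cm.
Lens 2: 1/d_i2 = 1/(19.0) − 1/(11.28) = -0.03602, so d_i2 = -27.76 cm; m₂ = −d_i2/d_o2 = +2.461.
m = m₁·m₂ = (-0.3928)(+2.461) = -0.967.

m = -0.967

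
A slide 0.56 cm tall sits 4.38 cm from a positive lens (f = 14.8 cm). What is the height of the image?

1/d_i = 1/f − 1/d_o = 1/(14.80) − 1/(4.38) = -0.1607, so d_i = -6.221 cm.
m = −d_i/d_o = +1.420.
|h_i| = |m|·h_o = 1.420 × 0.56 = 0.795 cm. The image is virtual, upright and enlarged, on the same side as the object.

0.795 cm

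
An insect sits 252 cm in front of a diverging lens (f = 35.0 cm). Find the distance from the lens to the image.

30.7 cm

For a diverging lens, f = -35.0 cm.
Lens equation: 1/q = 1/f − 1/p = 1/(-35.00) − 1/(252) = -0.02857 − 0.003968 = -0.03254, so q = -30.7 cm.
The image is virtual, upright and reduced, on the same side as the object.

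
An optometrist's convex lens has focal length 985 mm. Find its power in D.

f = 98.5 cm = 0.985 m.
P = 1/f = 1/(0.985 m) = +1.02 D.

P = +1.02 D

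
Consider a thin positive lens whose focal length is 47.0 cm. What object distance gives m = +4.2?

35.8 cm

m = −d_i/d_o ⇒ d_i = −m·d_o.
1/f = 1/d_o + 1/d_i = 1/d_o − 1/(m·d_o) = (1 − 1/m)/d_o, so d_o = f(1 − 1/m) = (47.00)(1 − 1/(+4.2)) = 35.8 cm.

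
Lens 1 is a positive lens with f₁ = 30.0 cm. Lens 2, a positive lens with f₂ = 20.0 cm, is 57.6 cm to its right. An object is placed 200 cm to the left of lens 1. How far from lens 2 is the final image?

Lens 1: 1/d_i1 = 1/f₁ − 1/d_o1 = 1/(30.0) − 1/(200) = 0.02833, so d_i1 = 35.29 cm.
The intermediate image is 35.29 cm to the right of lens 1, which is 57.6 − (35.29) = 22.31 cm to the left of lens 2, so d_o2 = +22.31 cm.
Lens 2: 1/d_i2 = 1/f₂ − 1/d_o2 = 1/(20.0) − 1/(22.31) = 0.005177, so d_i2 = 193 cm.
The final image is real, 193 cm to the right of lens 2 (overall magnification ≈ 1.5).

193 cm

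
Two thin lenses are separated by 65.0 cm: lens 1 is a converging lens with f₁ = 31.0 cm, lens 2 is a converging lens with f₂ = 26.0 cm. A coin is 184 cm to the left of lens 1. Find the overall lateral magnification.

m = +3.06

Lens 1: 1/d_i1 = 1/(31.0) − 1/(184) = 0.02682, so d_i1 = 37.28 cm; m₁ = −d_i1/d_o1 = -0.2026.
d_o2 = 65.0 − (37.28) = 27.72 cm.
Lens 2: 1/d_i2 = 1/(26.0) − 1/(27.72) = 0.002387, so d_i2 = 419.0 cm; m₂ = −d_i2/d_o2 = -15.12.
m = m₁·m₂ = (-0.2026)(-15.12) = +3.06.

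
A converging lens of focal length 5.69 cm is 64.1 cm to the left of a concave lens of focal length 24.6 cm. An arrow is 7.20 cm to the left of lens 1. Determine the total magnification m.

m = -1.51

Lens 1: 1/d_i1 = 1/(5.69) − 1/(7.20) = 0.03686, so d_i1 = 27.13 cm; m₁ = −d_i1/d_o1 = -3.768.
d_o2 = 64.1 − (27.13) = 36.97 cm.
f₂ = −24.6 cm (diverging).
Lens 2: 1/d_i2 = 1/(-24.6) − 1/(36.97) = -0.06770, so d_i2 = -14.77 cm; m₂ = −d_i2/d_o2 = +0.3995.
m = m₁·m₂ = (-3.768)(+0.3995) = -1.51.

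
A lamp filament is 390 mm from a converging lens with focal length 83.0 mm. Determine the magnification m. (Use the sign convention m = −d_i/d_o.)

1/d_i = 1/f − 1/d_o = 1/(83.00) − 1/(390) = 0.009484, so d_i = 105.4 mm.
m = −d_i/d_o = −(105.4)/(390) = -0.270.
The image is real, inverted and reduced, on the far side of the lens.

m = -0.270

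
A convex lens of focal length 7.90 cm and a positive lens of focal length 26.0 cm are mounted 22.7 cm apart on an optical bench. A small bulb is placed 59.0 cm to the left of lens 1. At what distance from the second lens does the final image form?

28.4 cm

Lens 1: 1/d_i1 = 1/f₁ − 1/d_o1 = 1/(7.90) − 1/(59.0) = 0.1096, so d_i1 = 9.121 cm.
The intermediate image is 9.121 cm to the right of lens 1, which is 22.7 − (9.121) = 13.58 cm to the left of lens 2, so d_o2 = +13.58 cm.
Lens 2: 1/d_i2 = 1/f₂ − 1/d_o2 = 1/(26.0) − 1/(13.58) = -0.03518, so d_i2 = -28.4 cm.
The final image is virtual, 28.4 cm to the left of lens 2 (overall magnification ≈ -0.32).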